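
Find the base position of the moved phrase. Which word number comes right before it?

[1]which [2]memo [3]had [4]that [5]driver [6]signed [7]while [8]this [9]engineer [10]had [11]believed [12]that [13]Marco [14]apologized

6

The displaced element is "which memo" (word 2).
It functions as the direct object of "signed", so the gap sits immediately after word 6 ("signed").
Base order: That driver had signed which memo while this engineer had believed that Marco apologized.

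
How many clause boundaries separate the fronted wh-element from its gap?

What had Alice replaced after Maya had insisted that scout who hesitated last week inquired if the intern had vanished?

0

"what" originates inside the matrix clause — no clause boundary is crossed.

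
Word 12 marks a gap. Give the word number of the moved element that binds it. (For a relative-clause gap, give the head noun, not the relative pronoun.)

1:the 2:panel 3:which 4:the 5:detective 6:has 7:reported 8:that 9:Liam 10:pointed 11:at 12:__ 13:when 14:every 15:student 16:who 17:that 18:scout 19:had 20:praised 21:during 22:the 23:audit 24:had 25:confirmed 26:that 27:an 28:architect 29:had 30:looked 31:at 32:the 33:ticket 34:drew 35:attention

2

The gap at 12 is the prepositional object of "pointed", inside a relative clause.
The relative pronoun is "which" (word 3); it is bound by the head noun immediately before it.
Its filler is the head noun "panel", at word 2.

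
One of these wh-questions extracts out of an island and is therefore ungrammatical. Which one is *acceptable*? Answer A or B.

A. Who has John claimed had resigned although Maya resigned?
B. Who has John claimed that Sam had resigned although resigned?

A

In B, the wh-phrase is extracted from inside an adjunct island (introduced by "although"), which blocks movement.
In A, the extraction path crosses only that-complement boundaries, which are transparent.
So A is grammatical.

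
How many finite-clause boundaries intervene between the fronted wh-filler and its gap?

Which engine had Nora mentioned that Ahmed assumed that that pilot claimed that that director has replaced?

"which engine" is extracted from the object of "replaced".
Boundaries crossed, outermost first: [that], [that], [that] — 3 in total.

3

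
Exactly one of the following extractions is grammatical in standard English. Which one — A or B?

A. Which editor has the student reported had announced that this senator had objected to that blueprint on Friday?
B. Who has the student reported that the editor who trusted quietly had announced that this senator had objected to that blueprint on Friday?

A

In B, the wh-phrase is extracted from inside a complex-NP island (relative clause) (introduced by "who"), which blocks movement.
In A, the extraction path crosses only that-complement boundaries, which are transparent.
So A is grammatical.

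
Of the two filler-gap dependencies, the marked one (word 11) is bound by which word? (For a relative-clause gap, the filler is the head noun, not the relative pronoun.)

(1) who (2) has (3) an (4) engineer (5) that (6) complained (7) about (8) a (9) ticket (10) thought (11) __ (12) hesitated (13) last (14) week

1

The marked gap is the subject of "hesitated".
Its filler is the fronted wh-phrase "who", at word 1.
(The other dependency links word 4 to a gap after word 5.)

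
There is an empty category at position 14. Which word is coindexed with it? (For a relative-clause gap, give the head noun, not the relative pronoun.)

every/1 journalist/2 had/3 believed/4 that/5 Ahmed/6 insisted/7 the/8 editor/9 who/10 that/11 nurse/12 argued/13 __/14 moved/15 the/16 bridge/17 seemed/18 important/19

9

The gap at 14 is the subject of "moved", inside a relative clause.
The relative pronoun is "who" (word 10); it is bound by the head noun immediately before it.
Its filler is the head noun "editor", at word 9.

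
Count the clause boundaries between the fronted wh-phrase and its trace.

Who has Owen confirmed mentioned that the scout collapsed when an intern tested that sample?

1

"who" is extracted from the subject of "mentioned".
Boundaries crossed, outermost first: [Ø] — 1 in total.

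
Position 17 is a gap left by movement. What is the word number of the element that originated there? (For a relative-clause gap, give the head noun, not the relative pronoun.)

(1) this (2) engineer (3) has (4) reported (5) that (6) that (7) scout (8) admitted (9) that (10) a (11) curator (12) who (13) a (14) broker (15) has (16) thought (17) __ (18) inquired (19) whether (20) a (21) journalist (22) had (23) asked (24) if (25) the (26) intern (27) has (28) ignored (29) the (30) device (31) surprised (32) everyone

11

The gap at 17 is the subject of "inquired", inside a relative clause.
The relative pronoun is "who" (word 12); it is bound by the head noun immediately before it.
Its filler is the head noun "curator", at word 11.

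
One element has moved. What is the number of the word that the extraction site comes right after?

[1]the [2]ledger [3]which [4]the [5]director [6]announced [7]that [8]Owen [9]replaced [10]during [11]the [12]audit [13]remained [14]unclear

The displaced element is "the ledger" (word 2).
It is linked across 1 clause boundary (that).
It functions as the direct object of "replaced", so the gap sits immediately after word 9 ("replaced").
Base order: The director announced that Owen replaced the ledger during the audit.

9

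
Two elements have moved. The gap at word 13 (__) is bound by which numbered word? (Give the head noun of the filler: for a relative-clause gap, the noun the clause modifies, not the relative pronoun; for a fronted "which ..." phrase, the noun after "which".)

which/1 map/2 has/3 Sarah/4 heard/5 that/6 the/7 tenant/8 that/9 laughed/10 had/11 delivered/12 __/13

The marked gap is the direct object of "delivered".
Its filler is the fronted wh-phrase "which map", at word 2.
(The other dependency links word 8 to a gap after word 9.)

2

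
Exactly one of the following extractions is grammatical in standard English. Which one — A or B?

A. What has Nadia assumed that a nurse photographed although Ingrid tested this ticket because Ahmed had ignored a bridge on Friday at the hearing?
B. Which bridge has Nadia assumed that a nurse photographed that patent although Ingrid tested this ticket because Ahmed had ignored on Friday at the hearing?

In B, the wh-phrase is extracted from inside an adjunct island (introduced by "although"), which blocks movement.
In A, the extraction path crosses only that-complement boundaries, which are transparent.
So A is grammatical.

A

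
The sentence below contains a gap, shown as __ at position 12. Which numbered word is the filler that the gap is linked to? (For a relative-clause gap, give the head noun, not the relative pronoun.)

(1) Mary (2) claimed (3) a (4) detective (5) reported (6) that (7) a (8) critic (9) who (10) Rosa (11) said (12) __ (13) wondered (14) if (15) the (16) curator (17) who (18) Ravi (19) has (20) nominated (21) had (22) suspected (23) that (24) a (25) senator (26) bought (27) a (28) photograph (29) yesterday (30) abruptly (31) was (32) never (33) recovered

8

The gap at 12 is the subject of "wondered", inside a relative clause.
The relative pronoun is "who" (word 9); it is bound by the head noun immediately before it.
Its filler is the head noun "critic", at word 8.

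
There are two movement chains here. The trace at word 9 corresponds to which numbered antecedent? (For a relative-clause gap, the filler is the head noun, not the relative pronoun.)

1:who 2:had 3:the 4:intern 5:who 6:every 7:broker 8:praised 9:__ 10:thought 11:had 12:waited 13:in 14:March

The marked gap is inside the relative clause, the direct object of "praised".
Its filler is the head noun "intern" (via "who"), at word 4.
(The other dependency links word 1 to a gap after word 10.)

4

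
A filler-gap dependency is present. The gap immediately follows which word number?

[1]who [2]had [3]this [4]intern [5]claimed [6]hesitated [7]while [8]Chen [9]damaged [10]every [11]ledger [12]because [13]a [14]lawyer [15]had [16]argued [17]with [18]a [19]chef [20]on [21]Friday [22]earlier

5

The displaced element is "who" (word 1).
It is linked across 1 clause boundary (Ø).
It functions as the subject of "hesitated", so the gap sits immediately after word 5 ("claimed").
Base order: This intern had claimed that who hesitated while Chen damaged every ledger because a lawyer had argued with a chef on Friday earlier.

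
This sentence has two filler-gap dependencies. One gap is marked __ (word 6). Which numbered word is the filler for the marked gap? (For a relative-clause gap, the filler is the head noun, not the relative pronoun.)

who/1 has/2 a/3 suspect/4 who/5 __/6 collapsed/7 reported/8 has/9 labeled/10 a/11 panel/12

4

The marked gap is inside the relative clause, the subject of "collapsed".
Its filler is the head noun "suspect" (via "who"), at word 4.
(The other dependency links word 1 to a gap after word 8.)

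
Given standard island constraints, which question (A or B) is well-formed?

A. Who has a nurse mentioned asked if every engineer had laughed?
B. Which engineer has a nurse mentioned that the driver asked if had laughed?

In B, the wh-phrase is extracted from inside a wh-island (introduced by "if"), which blocks movement.
In A, the extraction path crosses only that-complement boundaries, which are transparent.
So A is grammatical.

A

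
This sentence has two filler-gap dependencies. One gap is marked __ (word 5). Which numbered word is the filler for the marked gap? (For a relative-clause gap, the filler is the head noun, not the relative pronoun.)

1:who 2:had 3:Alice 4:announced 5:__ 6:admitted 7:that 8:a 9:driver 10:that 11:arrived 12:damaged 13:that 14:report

1

The marked gap is the subject of "admitted".
Its filler is the fronted wh-phrase "who", at word 1.
(The other dependency links word 9 to a gap after word 10.)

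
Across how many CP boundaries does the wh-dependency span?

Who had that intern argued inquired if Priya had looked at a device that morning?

"who" is extracted from the subject of "inquired".
Boundaries crossed, outermost first: [Ø] — 1 in total.

1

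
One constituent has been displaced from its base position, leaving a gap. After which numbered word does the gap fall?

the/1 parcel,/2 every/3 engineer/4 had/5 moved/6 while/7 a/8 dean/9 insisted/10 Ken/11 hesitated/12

The displaced element is "the parcel" (word 2).
It functions as the direct object of "moved", so the gap sits immediately after word 6 ("moved").
Base order: Every engineer had moved the parcel while a dean insisted Ken hesitated.

6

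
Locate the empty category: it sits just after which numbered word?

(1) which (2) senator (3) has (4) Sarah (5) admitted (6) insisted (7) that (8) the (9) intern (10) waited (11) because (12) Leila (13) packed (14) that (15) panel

The displaced element is "which senator" (word 2).
It is linked across 1 clause boundary (Ø).
It functions as the subject of "insisted", so the gap sits immediately after word 5 ("admitted").
Base order: Sarah has admitted that which senator insisted that the intern waited because Leila packed that panel.

5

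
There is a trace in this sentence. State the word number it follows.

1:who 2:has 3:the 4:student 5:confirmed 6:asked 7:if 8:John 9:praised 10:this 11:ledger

The displaced element is "who" (word 1).
It is linked across 1 clause boundary (Ø).
It functions as the subject of "asked", so the gap sits immediately after word 5 ("confirmed").
Base order: The student has confirmed that who asked if John praised this ledger.

5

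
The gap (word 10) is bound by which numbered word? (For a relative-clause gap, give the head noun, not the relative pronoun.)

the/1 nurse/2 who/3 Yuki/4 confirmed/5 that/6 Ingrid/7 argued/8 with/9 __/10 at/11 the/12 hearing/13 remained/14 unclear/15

The gap at 10 is the prepositional object of "argued", inside a relative clause.
The relative pronoun is "who" (word 3); it is bound by the head noun immediately before it.
Its filler is the head noun "nurse", at word 2.

2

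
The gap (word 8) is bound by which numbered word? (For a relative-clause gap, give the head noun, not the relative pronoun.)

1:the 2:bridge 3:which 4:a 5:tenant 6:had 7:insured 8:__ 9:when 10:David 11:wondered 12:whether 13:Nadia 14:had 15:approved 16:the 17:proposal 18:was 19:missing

The gap at 8 is the object of "insured", inside a relative clause.
The relative pronoun is "which" (word 3); it is bound by the head noun immediately before it.
Its filler is the head noun "bridge", at word 2.

2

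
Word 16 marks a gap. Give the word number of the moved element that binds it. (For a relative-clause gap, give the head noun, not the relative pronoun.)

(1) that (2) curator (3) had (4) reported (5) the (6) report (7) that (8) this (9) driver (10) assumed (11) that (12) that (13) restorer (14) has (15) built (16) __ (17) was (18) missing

6

The gap at 16 is the object of "built", inside a relative clause.
The relative pronoun is "that" (word 7); it is bound by the head noun immediately before it.
Its filler is the head noun "report", at word 6.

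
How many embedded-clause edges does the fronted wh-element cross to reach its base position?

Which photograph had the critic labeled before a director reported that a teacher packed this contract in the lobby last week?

"which photograph" originates inside the matrix clause — no clause boundary is crossed.

0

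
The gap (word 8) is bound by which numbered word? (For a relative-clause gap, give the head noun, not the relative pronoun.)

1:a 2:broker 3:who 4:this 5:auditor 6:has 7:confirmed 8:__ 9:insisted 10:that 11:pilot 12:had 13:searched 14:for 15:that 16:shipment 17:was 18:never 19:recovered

2

The gap at 8 is the subject of "insisted", inside a relative clause.
The relative pronoun is "who" (word 3); it is bound by the head noun immediately before it.
Its filler is the head noun "broker", at word 2.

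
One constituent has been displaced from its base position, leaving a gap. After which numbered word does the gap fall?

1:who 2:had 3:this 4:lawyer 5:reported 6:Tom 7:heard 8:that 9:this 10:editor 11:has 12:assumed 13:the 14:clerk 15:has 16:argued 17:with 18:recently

17

The displaced element is "who" (word 1).
It is linked across 3 clause boundaries (Ø → that → Ø).
It functions as the object of the preposition "with" of "argued", so the gap sits immediately after word 17 ("with").
Base order: This lawyer had reported Tom heard that this editor has assumed the clerk has argued with who recently.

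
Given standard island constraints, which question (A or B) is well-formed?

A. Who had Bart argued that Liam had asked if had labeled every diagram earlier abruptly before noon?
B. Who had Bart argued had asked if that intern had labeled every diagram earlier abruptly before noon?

B

In A, the wh-phrase is extracted from inside a wh-island (introduced by "if"), which blocks movement.
In B, the extraction path crosses only that-complement boundaries, which are transparent.
So B is grammatical.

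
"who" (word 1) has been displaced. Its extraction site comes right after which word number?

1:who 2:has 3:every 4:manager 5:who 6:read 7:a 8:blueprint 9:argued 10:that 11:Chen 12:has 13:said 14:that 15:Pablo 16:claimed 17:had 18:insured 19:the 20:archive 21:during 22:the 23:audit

16

The displaced element is "who" (word 1).
It is linked across 3 clause boundaries (that → that → Ø).
It functions as the subject of "insured", so the gap sits immediately after word 16 ("claimed").
Base order: Every manager who read a blueprint has argued that Chen has said that Pablo claimed that who had insured the archive during the audit.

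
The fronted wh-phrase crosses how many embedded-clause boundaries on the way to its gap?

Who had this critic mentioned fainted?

"who" is extracted from the subject of "fainted".
Boundaries crossed, outermost first: [Ø] — 1 in total.

1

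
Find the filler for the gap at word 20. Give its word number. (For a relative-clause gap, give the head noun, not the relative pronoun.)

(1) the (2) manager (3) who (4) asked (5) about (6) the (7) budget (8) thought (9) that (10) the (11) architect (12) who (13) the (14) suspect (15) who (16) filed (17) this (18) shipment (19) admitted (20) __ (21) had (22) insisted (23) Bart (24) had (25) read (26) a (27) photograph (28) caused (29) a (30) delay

The gap at 20 is the subject of "insisted", inside a relative clause.
The relative pronoun is "who" (word 12); it is bound by the head noun immediately before it.
Its filler is the head noun "architect", at word 11.

11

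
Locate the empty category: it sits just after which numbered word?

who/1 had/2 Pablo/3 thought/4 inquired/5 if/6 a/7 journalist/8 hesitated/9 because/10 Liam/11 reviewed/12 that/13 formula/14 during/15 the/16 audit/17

4

The displaced element is "who" (word 1).
It is linked across 1 clause boundary (Ø).
It functions as the subject of "inquired", so the gap sits immediately after word 4 ("thought").
Base order: Pablo had thought who inquired if a journalist hesitated because Liam reviewed that formula during the audit.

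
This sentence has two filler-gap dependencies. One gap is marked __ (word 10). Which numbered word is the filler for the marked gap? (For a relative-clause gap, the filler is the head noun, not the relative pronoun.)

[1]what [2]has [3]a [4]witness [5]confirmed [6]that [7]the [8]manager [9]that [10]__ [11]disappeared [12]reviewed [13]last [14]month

The marked gap is inside the relative clause, the subject of "disappeared".
Its filler is the head noun "manager" (via "that"), at word 8.
(The other dependency links word 1 to a gap after word 12.)

8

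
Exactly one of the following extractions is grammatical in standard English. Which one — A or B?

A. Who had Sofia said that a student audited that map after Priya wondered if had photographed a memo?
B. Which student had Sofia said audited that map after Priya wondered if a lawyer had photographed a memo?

In A, the wh-phrase is extracted from inside an adjunct island (introduced by "after"), which blocks movement.
In B, the extraction path crosses only that-complement boundaries, which are transparent.
So B is grammatical.

B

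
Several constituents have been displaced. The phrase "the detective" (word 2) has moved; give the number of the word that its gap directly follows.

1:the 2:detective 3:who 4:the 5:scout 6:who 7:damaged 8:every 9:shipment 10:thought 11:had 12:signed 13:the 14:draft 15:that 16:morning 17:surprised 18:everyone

The displaced element is "the detective" (word 2).
It is linked across 1 clause boundary (Ø).
It functions as the subject of "signed", so the gap sits immediately after word 10 ("thought").
Base order: The scout who damaged every shipment thought that the detective had signed the draft that morning.

10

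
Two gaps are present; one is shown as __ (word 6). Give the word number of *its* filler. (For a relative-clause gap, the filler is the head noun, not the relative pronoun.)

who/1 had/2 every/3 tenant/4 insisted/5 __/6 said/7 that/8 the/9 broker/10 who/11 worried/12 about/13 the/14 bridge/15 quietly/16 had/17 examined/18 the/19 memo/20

The marked gap is the subject of "said".
Its filler is the fronted wh-phrase "who", at word 1.
(The other dependency links word 10 to a gap after word 11.)

1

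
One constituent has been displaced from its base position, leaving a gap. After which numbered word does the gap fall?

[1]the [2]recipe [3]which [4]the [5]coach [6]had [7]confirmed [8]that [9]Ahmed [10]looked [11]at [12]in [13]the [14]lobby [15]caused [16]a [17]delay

The displaced element is "the recipe" (word 2).
It is linked across 1 clause boundary (that).
It functions as the object of the preposition "at" of "looked", so the gap sits immediately after word 11 ("at").
Base order: The coach had confirmed that Ahmed looked at the recipe in the lobby.

11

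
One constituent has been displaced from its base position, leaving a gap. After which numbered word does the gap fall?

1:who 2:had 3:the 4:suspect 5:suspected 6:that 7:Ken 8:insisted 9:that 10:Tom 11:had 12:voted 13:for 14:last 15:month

13

The displaced element is "who" (word 1).
It is linked across 2 clause boundaries (that → that).
It functions as the object of the preposition "for" of "voted", so the gap sits immediately after word 13 ("for").
Base order: The suspect had suspected that Ken insisted that Tom had voted for who last month.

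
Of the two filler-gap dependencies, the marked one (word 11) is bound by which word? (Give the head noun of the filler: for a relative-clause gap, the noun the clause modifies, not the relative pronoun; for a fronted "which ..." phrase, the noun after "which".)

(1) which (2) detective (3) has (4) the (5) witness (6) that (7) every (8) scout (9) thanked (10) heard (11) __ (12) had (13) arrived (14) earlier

2

The marked gap is the subject of "arrived".
Its filler is the fronted wh-phrase "which detective", at word 2.
(The other dependency links word 5 to a gap after word 9.)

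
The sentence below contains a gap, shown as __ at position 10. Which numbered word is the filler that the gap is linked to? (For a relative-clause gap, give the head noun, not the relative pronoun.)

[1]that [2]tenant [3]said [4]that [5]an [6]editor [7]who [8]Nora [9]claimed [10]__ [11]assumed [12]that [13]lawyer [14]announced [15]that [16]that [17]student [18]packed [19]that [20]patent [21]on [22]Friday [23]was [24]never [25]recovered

6

The gap at 10 is the subject of "assumed", inside a relative clause.
The relative pronoun is "who" (word 7); it is bound by the head noun immediately before it.
Its filler is the head noun "editor", at word 6.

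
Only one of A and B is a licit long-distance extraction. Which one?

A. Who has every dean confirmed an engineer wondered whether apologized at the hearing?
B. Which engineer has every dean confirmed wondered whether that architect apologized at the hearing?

B

In A, the wh-phrase is extracted from inside a wh-island (introduced by "whether"), which blocks movement.
In B, the extraction path crosses only that-complement boundaries, which are transparent.
So B is grammatical.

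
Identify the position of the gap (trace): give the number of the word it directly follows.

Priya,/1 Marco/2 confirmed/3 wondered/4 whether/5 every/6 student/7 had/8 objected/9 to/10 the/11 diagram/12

3

The displaced element is "Priya" (word 1).
It is linked across 1 clause boundary (Ø).
It functions as the subject of "wondered", so the gap sits immediately after word 3 ("confirmed").
Base order: Marco confirmed that Priya wondered whether every student had objected to the diagram.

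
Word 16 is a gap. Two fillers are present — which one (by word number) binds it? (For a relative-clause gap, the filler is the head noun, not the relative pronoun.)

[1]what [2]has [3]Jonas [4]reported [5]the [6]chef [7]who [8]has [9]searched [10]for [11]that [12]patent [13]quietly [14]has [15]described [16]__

The marked gap is the direct object of "described".
Its filler is the fronted wh-phrase "what", at word 1.
(The other dependency links word 6 to a gap after word 7.)

1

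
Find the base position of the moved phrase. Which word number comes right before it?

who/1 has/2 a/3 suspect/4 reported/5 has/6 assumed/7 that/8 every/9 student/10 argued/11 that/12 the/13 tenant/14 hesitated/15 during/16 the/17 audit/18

5

The displaced element is "who" (word 1).
It is linked across 1 clause boundary (Ø).
It functions as the subject of "assumed", so the gap sits immediately after word 5 ("reported").
Base order: A suspect has reported that who has assumed that every student argued that the tenant hesitated during the audit.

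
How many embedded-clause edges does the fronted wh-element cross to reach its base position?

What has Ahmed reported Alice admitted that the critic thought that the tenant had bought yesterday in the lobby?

3

"what" is extracted from the object of "bought".
Boundaries crossed, outermost first: [Ø], [that], [that] — 3 in total.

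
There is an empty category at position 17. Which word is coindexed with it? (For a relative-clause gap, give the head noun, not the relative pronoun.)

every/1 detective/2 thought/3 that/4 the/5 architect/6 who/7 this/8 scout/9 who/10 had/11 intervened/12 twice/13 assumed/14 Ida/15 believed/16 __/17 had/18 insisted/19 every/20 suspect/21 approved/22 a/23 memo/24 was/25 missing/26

The gap at 17 is the subject of "insisted", inside a relative clause.
The relative pronoun is "who" (word 7); it is bound by the head noun immediately before it.
Its filler is the head noun "architect", at word 6.

6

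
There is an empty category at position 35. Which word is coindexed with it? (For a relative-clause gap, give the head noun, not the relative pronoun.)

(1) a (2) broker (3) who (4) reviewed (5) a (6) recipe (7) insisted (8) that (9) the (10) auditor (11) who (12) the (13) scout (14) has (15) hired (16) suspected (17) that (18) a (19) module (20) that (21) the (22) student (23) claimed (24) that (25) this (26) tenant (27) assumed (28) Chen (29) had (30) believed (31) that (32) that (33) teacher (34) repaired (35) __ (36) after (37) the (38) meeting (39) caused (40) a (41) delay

The gap at 35 is the object of "repaired", inside a relative clause.
The relative pronoun is "that" (word 20); it is bound by the head noun immediately before it.
Its filler is the head noun "module", at word 19.

19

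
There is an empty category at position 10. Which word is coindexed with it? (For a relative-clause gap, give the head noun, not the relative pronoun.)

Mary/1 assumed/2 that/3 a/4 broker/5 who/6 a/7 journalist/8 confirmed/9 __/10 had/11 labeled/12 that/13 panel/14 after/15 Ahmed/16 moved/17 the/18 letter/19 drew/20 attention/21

5

The gap at 10 is the subject of "labeled", inside a relative clause.
The relative pronoun is "who" (word 6); it is bound by the head noun immediately before it.
Its filler is the head noun "broker", at word 5.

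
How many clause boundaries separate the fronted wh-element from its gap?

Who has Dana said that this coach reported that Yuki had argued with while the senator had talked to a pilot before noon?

"who" is extracted from the PP object of "argued".
Boundaries crossed, outermost first: [that], [that] — 2 in total.

2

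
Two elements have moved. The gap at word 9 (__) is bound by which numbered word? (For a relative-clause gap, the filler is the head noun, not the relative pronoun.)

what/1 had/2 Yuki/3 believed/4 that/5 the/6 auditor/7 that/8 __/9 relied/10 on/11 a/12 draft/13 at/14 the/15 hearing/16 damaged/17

The marked gap is inside the relative clause, the subject of "relied".
Its filler is the head noun "auditor" (via "that"), at word 7.
(The other dependency links word 1 to a gap after word 17.)

7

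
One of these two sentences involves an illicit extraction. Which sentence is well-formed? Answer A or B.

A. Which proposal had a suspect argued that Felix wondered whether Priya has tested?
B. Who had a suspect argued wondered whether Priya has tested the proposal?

In A, the wh-phrase is extracted from inside a wh-island (introduced by "whether"), which blocks movement.
In B, the extraction path crosses only that-complement boundaries, which are transparent.
So B is grammatical.

B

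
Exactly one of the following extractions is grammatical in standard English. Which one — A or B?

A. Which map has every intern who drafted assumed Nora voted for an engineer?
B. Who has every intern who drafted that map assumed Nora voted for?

B

In A, the wh-phrase is extracted from inside a complex-NP island (relative clause) (introduced by "who"), which blocks movement.
In B, the extraction path crosses only that-complement boundaries, which are transparent.
So B is grammatical.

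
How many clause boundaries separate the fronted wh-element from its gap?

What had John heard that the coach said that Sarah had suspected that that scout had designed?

3

"what" is extracted from the object of "designed".
Boundaries crossed, outermost first: [that], [that], [that] — 3 in total.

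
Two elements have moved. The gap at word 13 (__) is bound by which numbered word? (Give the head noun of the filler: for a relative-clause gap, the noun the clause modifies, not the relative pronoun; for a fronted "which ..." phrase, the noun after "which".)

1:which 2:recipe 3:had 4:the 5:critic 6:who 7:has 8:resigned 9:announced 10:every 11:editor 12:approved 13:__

2

The marked gap is the direct object of "approved".
Its filler is the fronted wh-phrase "which recipe", at word 2.
(The other dependency links word 5 to a gap after word 6.)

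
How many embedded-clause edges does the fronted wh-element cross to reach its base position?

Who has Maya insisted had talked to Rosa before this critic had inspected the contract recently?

"who" is extracted from the subject of "talked".
Boundaries crossed, outermost first: [Ø] — 1 in total.

1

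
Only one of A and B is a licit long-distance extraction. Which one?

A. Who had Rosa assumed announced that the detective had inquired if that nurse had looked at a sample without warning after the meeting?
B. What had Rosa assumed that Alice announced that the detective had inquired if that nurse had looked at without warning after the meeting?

A

In B, the wh-phrase is extracted from inside a wh-island (introduced by "if"), which blocks movement.
In A, the extraction path crosses only that-complement boundaries, which are transparent.
So A is grammatical.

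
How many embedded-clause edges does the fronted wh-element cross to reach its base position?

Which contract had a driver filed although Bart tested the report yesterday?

0

"which contract" originates inside the matrix clause — no clause boundary is crossed.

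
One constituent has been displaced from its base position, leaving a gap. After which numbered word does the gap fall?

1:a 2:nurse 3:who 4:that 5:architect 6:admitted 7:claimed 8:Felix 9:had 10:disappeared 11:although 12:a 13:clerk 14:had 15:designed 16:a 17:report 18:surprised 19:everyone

The displaced element is "a nurse" (word 2).
It is linked across 1 clause boundary (Ø).
It functions as the subject of "claimed", so the gap sits immediately after word 6 ("admitted").
Base order: That architect admitted that a nurse claimed Felix had disappeared although a clerk had designed a report.

6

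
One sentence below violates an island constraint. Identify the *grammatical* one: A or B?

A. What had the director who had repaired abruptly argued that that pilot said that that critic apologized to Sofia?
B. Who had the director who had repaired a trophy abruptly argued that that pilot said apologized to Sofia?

B

In A, the wh-phrase is extracted from inside a complex-NP island (relative clause) (introduced by "who"), which blocks movement.
In B, the extraction path crosses only that-complement boundaries, which are transparent.
So B is grammatical.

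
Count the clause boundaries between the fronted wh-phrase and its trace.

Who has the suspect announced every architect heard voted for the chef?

"who" is extracted from the subject of "voted".
Boundaries crossed, outermost first: [Ø], [Ø] — 2 in total.

2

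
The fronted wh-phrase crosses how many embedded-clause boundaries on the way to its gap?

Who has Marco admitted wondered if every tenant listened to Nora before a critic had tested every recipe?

"who" is extracted from the subject of "wondered".
Boundaries crossed, outermost first: [Ø] — 1 in total.

1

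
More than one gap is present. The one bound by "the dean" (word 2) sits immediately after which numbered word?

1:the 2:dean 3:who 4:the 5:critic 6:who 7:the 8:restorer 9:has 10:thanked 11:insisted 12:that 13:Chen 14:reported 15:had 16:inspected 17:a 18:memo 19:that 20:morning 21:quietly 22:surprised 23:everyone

The displaced element is "the dean" (word 2).
It is linked across 2 clause boundaries (that → Ø).
It functions as the subject of "inspected", so the gap sits immediately after word 14 ("reported").
Base order: The critic who the restorer has thanked insisted that Chen reported that the dean had inspected a memo that morning quietly.

14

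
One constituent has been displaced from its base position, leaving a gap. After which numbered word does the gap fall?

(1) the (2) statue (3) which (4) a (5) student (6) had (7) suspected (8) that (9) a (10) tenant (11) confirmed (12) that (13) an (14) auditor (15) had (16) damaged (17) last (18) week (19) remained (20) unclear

16

The displaced element is "the statue" (word 2).
It is linked across 2 clause boundaries (that → that).
It functions as the direct object of "damaged", so the gap sits immediately after word 16 ("damaged").
Base order: A student had suspected that a tenant confirmed that an auditor had damaged the statue last week.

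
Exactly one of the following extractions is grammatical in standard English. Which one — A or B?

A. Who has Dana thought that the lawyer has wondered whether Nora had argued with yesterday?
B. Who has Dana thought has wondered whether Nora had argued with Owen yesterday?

B

In A, the wh-phrase is extracted from inside a wh-island (introduced by "whether"), which blocks movement.
In B, the extraction path crosses only that-complement boundaries, which are transparent.
So B is grammatical.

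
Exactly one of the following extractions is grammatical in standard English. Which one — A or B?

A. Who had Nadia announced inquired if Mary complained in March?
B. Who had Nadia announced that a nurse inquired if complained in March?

In B, the wh-phrase is extracted from inside a wh-island (introduced by "if"), which blocks movement.
In A, the extraction path crosses only that-complement boundaries, which are transparent.
So A is grammatical.

A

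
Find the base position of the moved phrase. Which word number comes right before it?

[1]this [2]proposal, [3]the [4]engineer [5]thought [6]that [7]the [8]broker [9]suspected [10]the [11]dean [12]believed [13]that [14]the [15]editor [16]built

The displaced element is "this proposal" (word 2).
It is linked across 3 clause boundaries (that → Ø → that).
It functions as the direct object of "built", so the gap sits immediately after word 16 ("built").
Base order: The engineer thought that the broker suspected the dean believed that the editor built this proposal.

16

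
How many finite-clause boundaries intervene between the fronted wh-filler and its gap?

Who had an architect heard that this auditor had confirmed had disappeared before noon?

"who" is extracted from the subject of "disappeared".
Boundaries crossed, outermost first: [that], [Ø] — 2 in total.

2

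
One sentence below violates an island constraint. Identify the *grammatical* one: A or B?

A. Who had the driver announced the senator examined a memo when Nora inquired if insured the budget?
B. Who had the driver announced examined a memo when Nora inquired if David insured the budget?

In A, the wh-phrase is extracted from inside an adjunct island (introduced by "when"), which blocks movement.
In B, the extraction path crosses only that-complement boundaries, which are transparent.
So B is grammatical.

B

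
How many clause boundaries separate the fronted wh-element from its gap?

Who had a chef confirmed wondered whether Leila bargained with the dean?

"who" is extracted from the subject of "wondered".
Boundaries crossed, outermost first: [Ø] — 1 in total.

1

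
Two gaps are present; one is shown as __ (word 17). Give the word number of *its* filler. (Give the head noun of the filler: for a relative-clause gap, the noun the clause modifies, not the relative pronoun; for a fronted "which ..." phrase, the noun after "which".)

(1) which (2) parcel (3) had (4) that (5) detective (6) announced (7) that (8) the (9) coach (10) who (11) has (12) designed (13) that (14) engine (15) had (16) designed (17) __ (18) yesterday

The marked gap is the direct object of "designed".
Its filler is the fronted wh-phrase "which parcel", at word 2.
(The other dependency links word 9 to a gap after word 10.)

2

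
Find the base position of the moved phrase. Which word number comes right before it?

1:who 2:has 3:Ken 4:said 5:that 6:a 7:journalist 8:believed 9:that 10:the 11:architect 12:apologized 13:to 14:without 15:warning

13

The displaced element is "who" (word 1).
It is linked across 2 clause boundaries (that → that).
It functions as the object of the preposition "to" of "apologized", so the gap sits immediately after word 13 ("to").
Base order: Ken has said that a journalist believed that the architect apologized to who without warning.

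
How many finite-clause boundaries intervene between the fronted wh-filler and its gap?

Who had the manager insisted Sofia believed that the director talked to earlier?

"who" is extracted from the PP object of "talked".
Boundaries crossed, outermost first: [Ø], [that] — 2 in total.

2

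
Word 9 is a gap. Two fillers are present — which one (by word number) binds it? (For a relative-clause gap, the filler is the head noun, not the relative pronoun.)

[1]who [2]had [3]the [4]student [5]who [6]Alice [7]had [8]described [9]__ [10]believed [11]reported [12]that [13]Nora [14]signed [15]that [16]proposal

The marked gap is inside the relative clause, the direct object of "described".
Its filler is the head noun "student" (via "who"), at word 4.
(The other dependency links word 1 to a gap after word 10.)

4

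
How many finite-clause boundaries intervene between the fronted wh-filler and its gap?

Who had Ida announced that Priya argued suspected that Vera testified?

"who" is extracted from the subject of "suspected".
Boundaries crossed, outermost first: [that], [Ø] — 2 in total.

2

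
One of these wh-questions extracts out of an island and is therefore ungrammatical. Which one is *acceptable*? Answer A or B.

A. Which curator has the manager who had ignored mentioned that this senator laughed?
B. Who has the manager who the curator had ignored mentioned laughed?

In A, the wh-phrase is extracted from inside a complex-NP island (relative clause) (introduced by "who"), which blocks movement.
In B, the extraction path crosses only that-complement boundaries, which are transparent.
So B is grammatical.

B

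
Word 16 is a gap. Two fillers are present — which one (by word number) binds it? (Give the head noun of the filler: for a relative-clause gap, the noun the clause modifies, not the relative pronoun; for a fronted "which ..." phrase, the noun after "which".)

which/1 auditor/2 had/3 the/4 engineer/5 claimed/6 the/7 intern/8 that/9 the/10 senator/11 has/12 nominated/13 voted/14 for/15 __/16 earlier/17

2

The marked gap is the object of the preposition "for" of "voted".
Its filler is the fronted wh-phrase "which auditor", at word 2.
(The other dependency links word 8 to a gap after word 13.)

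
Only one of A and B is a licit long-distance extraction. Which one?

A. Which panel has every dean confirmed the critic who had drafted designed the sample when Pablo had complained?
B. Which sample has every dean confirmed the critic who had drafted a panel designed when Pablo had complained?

In A, the wh-phrase is extracted from inside a complex-NP island (relative clause) (introduced by "who"), which blocks movement.
In B, the extraction path crosses only that-complement boundaries, which are transparent.
So B is grammatical.

B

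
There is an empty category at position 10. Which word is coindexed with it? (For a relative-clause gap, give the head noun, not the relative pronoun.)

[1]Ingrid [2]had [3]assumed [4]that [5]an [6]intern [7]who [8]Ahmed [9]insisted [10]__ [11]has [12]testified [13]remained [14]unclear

6

The gap at 10 is the subject of "testified", inside a relative clause.
The relative pronoun is "who" (word 7); it is bound by the head noun immediately before it.
Its filler is the head noun "intern", at word 6.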